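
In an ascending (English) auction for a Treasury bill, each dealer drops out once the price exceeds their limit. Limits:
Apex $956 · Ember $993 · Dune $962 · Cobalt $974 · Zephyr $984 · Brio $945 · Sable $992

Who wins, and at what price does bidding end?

Ember wins at $992

Limits in order: 993 (Ember) > 992 (Sable) > 984 (Zephyr) > 974 (Cobalt) > 962 (Dune) > 956 (Apex) > …
Once the price passes $992, only Ember is left; the hammer falls at Sable's limit of $992.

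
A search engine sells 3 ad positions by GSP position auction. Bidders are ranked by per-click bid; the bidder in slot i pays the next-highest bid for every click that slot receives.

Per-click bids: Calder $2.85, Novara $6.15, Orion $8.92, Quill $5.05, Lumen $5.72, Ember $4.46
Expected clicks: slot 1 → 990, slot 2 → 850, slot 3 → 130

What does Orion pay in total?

Sorting advertisers: $8.92 (Orion) > $6.15 (Novara) > $5.72 (Lumen) > $5.05 (Quill) > …
Orion holds slot 1 → pays next bid $6.15 × 990 clicks = $6088.50.

Orion pays $6088.50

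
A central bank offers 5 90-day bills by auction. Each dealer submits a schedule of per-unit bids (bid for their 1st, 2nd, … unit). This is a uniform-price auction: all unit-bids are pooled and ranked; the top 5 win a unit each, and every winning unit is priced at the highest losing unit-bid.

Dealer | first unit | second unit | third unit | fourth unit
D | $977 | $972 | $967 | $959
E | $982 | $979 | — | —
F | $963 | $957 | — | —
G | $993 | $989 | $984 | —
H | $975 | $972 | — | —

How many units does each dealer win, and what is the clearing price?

E 2, G 3; clearing price $977

Pooled unit-bids ranked (top 5): 993 (G-1), 989 (G-2), 984 (G-3), 982 (E-1), 979 (E-2)
The (k+1)-th unit-bid is $977.
Allocation: E 2, G 3.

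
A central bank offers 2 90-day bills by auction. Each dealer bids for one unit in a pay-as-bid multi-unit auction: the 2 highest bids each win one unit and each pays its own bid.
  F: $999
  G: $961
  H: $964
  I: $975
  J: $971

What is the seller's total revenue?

Total revenue: $1,974

Bids ranked high→low: 999 (F), 975 (I), 971 (J), 964 (H), …
The 2 highest are F, I.
Total revenue = 999 + 975 = $1,974.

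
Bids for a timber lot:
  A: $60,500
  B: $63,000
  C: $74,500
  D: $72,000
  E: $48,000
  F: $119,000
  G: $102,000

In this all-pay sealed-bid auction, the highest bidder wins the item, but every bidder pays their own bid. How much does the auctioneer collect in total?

Rule: the highest bidder wins the item, but every bidder pays their own bid.
Bids ranked: 119,000 (F) > 102,000 (G) > 74,500 (C) > 72,000 (D) > 63,000 (B) > 60,500 (A) > …
F wins with the top bid; all bids are sunk regardless.
Every bidder forfeits their bid regardless of winning.
Revenue = 60,500 + 63,000 + 74,500 + 72,000 + 48,000 + 119,000 + 102,000 = $539,000.

Total revenue: $539,000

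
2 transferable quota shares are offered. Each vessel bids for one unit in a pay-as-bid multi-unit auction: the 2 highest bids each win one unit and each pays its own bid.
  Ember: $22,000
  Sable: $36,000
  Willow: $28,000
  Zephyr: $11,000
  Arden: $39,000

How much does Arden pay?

Arden pays $39,000

Ordering the bids: 39,000 (Arden), 36,000 (Sable), 28,000 (Willow), 22,000 (Ember), …
Top 2: Arden, Sable.
Arden wins → own bid $39,000.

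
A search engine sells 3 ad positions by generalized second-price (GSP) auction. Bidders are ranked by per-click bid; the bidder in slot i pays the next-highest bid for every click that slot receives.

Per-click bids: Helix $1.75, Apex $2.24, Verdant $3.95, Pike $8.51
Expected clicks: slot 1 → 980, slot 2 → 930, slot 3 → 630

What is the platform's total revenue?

Total revenue: $7056.70

Sorting advertisers: $8.51 (Pike) > $3.95 (Verdant) > $2.24 (Apex) > $1.75 (Helix)
Slot 1: Pike pays $3.95 × 980 = $3871.00
Slot 2: Verdant pays $2.24 × 930 = $2083.20
Slot 3: Apex pays $1.75 × 630 = $1102.50
Total = $7056.70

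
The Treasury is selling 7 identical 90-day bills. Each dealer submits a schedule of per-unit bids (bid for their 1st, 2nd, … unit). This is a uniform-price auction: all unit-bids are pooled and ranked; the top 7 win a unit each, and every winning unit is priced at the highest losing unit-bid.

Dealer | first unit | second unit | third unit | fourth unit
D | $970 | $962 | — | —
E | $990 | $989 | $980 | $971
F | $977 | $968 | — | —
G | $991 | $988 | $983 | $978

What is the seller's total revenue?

All unit-bids, highest first — top 7: 991 (G-1), 990 (E-1), 989 (E-2), 988 (G-2), 983 (G-3), 980 (E-3), 978 (G-4)
First bid not allocated: $977.
Allocation: E 3, G 4. Every unit priced at $977.
Revenue = 7 × 977 = $6,839.

Total revenue: $6,839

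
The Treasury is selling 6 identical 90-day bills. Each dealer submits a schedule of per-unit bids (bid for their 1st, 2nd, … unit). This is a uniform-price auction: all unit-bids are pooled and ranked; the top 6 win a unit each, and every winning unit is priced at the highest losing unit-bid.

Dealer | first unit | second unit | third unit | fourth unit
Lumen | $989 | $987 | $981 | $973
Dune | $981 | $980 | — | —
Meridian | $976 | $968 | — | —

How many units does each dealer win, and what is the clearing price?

Merging the schedules and taking the best 6: 989 (Lumen-1), 987 (Lumen-2), 981 (Lumen-3), 981 (Dune-1), 980 (Dune-2), 976 (Meridian-1)
Highest rejected unit-bid = $973.
Allocation: Dune 2, Lumen 3, Meridian 1.

Dune 2, Lumen 3, Meridian 1; clearing price $973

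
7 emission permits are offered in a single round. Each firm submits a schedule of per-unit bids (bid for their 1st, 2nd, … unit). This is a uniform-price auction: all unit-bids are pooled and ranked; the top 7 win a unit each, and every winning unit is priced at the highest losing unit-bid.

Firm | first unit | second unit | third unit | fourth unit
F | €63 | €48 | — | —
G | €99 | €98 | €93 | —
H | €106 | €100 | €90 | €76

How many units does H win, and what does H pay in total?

H: 4 units, pays €252

Pooled unit-bids ranked (top 7): 106 (H-1), 100 (H-2), 99 (G-1), 98 (G-2), 93 (G-3), 90 (H-3), 76 (H-4)
Highest rejected unit-bid = €63.
H wins 4 unit(s) at €63 each.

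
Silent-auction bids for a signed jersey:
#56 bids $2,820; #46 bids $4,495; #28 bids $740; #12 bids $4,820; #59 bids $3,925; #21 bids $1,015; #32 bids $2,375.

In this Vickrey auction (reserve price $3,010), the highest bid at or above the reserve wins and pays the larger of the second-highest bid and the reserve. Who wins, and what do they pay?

Vickrey auction (reserve price $3,010): the highest bid at or above the reserve wins and pays the larger of the second-highest bid and the reserve.
Bids in order: 4,820 (#12) > 4,495 (#46) > 3,925 (#59) > 2,820 (#56) > 2,375 (#32) > 1,015 (#21) > …
#12 has the top bid at or above the reserve ($4,820).
Second-highest bid $4,495 exceeds the reserve $3,010 → payment $4,495.

#12 pays $4,495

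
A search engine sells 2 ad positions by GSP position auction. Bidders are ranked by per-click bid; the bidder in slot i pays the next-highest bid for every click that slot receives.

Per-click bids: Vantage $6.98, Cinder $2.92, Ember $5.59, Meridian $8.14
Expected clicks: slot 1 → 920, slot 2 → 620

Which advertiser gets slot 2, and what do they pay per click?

Per-click bids in order: $8.14 (Meridian) > $6.98 (Vantage) > $5.59 (Ember) > …
Slot 2 goes to the second-ranked bidder, Vantage, who pays the next bid down: $5.59/click.

Vantage; $5.59 per click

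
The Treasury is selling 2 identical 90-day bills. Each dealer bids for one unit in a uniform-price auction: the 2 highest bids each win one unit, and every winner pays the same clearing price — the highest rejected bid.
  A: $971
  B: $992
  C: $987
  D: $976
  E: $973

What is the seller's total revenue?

Total revenue: $1,952

Bids ranked high→low: 992 (B), 987 (C), 976 (D), 973 (E), …
Winners (2 units): B, C.
Clearing price = highest rejected bid = $976.
Total revenue = 2 × $976 = $1,952.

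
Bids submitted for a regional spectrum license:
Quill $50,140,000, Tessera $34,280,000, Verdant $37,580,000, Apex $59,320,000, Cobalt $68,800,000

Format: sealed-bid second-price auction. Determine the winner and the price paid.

Cobalt pays $59,320,000

Sealed-bid second-price auction: the highest bidder wins and pays the second-highest bid.
Bids ranked: 68,800,000 (Cobalt) > 59,320,000 (Apex) > 50,140,000 (Quill) > 37,580,000 (Verdant) > 34,280,000 (Tessera)
Cobalt wins with the highest bid; price is set by the runner-up at $59,320,000.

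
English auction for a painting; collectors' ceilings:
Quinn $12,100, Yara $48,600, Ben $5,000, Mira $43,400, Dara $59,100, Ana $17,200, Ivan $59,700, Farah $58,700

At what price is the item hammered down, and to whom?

Rule: the price rises until one bidder remains; the winner pays the price at which the last rival dropped out.
Sorting limits: 59,700 (Ivan) > 59,100 (Dara) > 58,700 (Farah) > 48,600 (Yara) > 43,400 (Mira) > 17,200 (Ana) > …
Once the price passes $59,100, only Ivan is left; the hammer falls at Dara's limit of $59,100.

Ivan wins at $59,100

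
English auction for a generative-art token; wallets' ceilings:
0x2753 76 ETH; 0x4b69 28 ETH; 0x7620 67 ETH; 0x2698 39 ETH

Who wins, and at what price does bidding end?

Ascending (English) auction: the price rises until one bidder remains; the winner pays the price at which the last rival dropped out.
Limits in order: 76 (0x2753) > 67 (0x7620) > 39 (0x2698) > 28 (0x4b69)
Bidding ends when 0x7620 exits at 67 ETH; 0x2753 takes it.

0x2753 wins at 67 ETH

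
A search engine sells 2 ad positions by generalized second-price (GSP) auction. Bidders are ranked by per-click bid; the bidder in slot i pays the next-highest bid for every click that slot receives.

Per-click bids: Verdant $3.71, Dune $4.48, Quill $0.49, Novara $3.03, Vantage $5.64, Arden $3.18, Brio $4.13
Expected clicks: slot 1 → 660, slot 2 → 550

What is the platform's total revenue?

Total revenue: $5228.30

Ranked by bid: $5.64 (Vantage) > $4.48 (Dune) > $4.13 (Brio) > …
Slot 1: Vantage pays $4.48 × 660 = $2956.80
Slot 2: Dune pays $4.13 × 550 = $2271.50
Total = $5228.30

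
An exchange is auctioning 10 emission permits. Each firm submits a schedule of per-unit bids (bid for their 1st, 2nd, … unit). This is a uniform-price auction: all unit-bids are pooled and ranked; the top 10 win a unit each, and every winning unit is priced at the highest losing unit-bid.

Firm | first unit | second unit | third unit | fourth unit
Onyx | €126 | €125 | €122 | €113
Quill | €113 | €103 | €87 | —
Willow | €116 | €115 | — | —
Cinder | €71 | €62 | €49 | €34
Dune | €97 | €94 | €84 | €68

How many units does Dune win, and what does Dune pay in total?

Merging the schedules and taking the best 10: 126 (Onyx-1), 125 (Onyx-2), 122 (Onyx-3), 116 (Willow-1), 115 (Willow-2), 113 (Onyx-4), 113 (Quill-1), 103 (Quill-2), 97 (Dune-1), 94 (Dune-2)
Highest rejected unit-bid = €87.
Dune wins 2 unit(s) at €87 each.

Dune: 2 units, pays €174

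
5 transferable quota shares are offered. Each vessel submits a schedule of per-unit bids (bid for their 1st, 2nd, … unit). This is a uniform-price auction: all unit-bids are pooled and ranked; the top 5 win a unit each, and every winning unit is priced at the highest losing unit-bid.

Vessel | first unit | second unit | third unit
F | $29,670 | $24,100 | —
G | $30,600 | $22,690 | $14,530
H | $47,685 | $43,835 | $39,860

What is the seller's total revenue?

Total revenue: $120,500

Merging the schedules and taking the best 5: 47,685 (H-1), 43,835 (H-2), 39,860 (H-3), 30,600 (G-1), 29,670 (F-1)
The (k+1)-th unit-bid is $24,100.
Allocation: F 1, G 1, H 3. Every unit priced at $24,100.
Revenue = 5 × 24,100 = $120,500.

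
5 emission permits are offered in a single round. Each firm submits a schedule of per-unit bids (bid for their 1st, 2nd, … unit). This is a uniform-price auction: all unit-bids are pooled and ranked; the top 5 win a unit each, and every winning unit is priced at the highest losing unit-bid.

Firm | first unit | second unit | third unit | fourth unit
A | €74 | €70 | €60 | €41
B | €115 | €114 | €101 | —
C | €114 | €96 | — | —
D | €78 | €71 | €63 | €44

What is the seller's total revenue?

Total revenue: €390

Merging the schedules and taking the best 5: 115 (B-1), 114 (B-2), 114 (C-1), 101 (B-3), 96 (C-2)
Highest rejected unit-bid = €78.
Allocation: B 3, C 2. Every unit priced at €78.
Revenue = 5 × 78 = €390.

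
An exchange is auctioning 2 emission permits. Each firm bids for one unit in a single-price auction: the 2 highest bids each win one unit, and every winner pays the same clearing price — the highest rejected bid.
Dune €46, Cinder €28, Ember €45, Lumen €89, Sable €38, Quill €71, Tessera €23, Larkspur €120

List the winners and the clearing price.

Bids ranked high→low: 120 (Larkspur), 89 (Lumen), 71 (Quill), 46 (Dune), …
The 2 highest are Larkspur, Lumen.
Clearing price = highest rejected bid = €71.

Larkspur, Lumen; each pays €71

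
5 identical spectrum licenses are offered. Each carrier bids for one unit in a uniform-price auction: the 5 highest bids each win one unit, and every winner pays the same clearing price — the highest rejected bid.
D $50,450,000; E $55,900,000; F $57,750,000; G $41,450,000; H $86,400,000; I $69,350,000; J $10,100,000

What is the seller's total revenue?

Bids ranked high→low: 86,400,000 (H), 69,350,000 (I), 57,750,000 (F), 55,900,000 (E), 50,450,000 (D), 41,450,000 (G), 10,100,000 (J)
Winners (5 units): H, I, F, E, D.
First losing bid is G's $41,450,000, which sets the uniform price.
Total revenue = 5 × $41,450,000 = $207,250,000.

Total revenue: $207,250,000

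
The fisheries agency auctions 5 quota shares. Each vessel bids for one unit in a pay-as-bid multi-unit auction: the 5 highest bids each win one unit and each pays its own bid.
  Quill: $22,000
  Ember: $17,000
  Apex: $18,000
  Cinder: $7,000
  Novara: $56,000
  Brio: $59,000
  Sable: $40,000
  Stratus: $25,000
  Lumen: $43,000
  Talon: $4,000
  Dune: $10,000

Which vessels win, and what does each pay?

Brio $59,000, Novara $56,000, Lumen $43,000, Sable $40,000, Stratus $25,000

Ordering the bids: 59,000 (Brio), 56,000 (Novara), 43,000 (Lumen), 40,000 (Sable), 25,000 (Stratus), 22,000 (Quill), 18,000 (Apex), …
Top 5: Brio, Novara, Lumen, Sable, Stratus.
Each winner pays its own bid: Brio $59,000, Novara $56,000, Lumen $43,000, Sable $40,000, Stratus $25,000.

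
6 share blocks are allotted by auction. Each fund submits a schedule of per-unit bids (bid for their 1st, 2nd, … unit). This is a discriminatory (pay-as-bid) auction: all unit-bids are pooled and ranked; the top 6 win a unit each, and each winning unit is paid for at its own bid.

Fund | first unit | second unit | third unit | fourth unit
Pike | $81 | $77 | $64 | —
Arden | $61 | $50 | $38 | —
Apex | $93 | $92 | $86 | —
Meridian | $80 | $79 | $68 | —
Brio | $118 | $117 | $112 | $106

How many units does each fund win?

Pooled unit-bids ranked (top 6): 118 (Brio-1), 117 (Brio-2), 112 (Brio-3), 106 (Brio-4), 93 (Apex-1), 92 (Apex-2)
Next rejected bid: $86 (not a price — pay-as-bid).
Allocation: Apex 2, Brio 4.

Apex 2, Brio 4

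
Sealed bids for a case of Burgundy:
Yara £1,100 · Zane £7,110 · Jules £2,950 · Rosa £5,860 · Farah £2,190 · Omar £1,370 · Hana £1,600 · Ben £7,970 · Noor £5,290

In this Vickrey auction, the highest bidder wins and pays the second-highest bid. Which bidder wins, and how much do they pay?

Sorting bids: 7,970 (Ben) > 7,110 (Zane) > 5,860 (Rosa) > 5,290 (Noor) > 2,950 (Jules) > 2,190 (Farah) > …
Ben wins with the highest bid; price is set by the runner-up at £7,110.

Ben pays £7,110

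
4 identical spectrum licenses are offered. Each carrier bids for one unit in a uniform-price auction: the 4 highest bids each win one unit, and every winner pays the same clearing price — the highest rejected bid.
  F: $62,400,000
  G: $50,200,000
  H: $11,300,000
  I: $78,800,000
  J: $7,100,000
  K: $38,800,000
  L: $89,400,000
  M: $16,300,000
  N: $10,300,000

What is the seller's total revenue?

Total revenue: $155,200,000

Bids ranked high→low: 89,400,000 (L), 78,800,000 (I), 62,400,000 (F), 50,200,000 (G), 38,800,000 (K), 16,300,000 (M), …
The 4 highest are L, I, F, G.
Clearing price = highest rejected bid = $38,800,000.
Total revenue = 4 × $38,800,000 = $155,200,000.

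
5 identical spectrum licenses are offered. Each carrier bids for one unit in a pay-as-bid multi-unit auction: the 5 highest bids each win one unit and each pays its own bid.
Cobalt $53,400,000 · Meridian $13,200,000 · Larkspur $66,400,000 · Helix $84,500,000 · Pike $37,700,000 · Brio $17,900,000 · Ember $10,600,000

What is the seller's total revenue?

Ordering the bids: 84,500,000 (Helix), 66,400,000 (Larkspur), 53,400,000 (Cobalt), 37,700,000 (Pike), 17,900,000 (Brio), 13,200,000 (Meridian), 10,600,000 (Ember)
Top 5: Helix, Larkspur, Cobalt, Pike, Brio.
Total revenue = 84,500,000 + 66,400,000 + 53,400,000 + 37,700,000 + 17,900,000 = $259,900,000.

Total revenue: $259,900,000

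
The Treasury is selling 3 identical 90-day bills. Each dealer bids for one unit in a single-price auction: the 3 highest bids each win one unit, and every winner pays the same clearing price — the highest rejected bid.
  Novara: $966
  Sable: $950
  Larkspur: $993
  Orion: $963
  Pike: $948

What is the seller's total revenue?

Total revenue: $2,850

Ordering the bids: 993 (Larkspur), 966 (Novara), 963 (Orion), 950 (Sable), 948 (Pike)
Top 3: Larkspur, Novara, Orion.
Highest unsuccessful bid: $950 → clearing price.
Total revenue = 3 × $950 = $2,850.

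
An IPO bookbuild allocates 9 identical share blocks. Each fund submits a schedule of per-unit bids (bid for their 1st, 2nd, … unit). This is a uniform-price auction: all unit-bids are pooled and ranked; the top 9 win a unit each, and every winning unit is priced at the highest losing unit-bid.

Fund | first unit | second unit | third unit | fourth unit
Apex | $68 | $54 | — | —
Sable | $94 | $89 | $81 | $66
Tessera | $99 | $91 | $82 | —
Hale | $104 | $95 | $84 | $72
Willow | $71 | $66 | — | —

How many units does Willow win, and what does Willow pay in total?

Willow: 0 units, pays $0

Merging the schedules and taking the best 9: 104 (Hale-1), 99 (Tessera-1), 95 (Hale-2), 94 (Sable-1), 91 (Tessera-2), 89 (Sable-2), 84 (Hale-3), 82 (Tessera-3), 81 (Sable-3)
First bid not allocated: $72.
Willow wins 0 unit(s) at $72 each.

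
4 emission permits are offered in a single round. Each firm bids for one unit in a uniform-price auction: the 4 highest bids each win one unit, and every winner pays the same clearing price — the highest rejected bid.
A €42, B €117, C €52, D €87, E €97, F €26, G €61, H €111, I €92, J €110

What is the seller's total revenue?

Total revenue: €368

Sorting: 117 (B), 111 (H), 110 (J), 97 (E), 92 (I), 87 (D), …
Winners (4 units): B, H, J, E.
First losing bid is I's €92, which sets the uniform price.
Total revenue = 4 × €92 = €368.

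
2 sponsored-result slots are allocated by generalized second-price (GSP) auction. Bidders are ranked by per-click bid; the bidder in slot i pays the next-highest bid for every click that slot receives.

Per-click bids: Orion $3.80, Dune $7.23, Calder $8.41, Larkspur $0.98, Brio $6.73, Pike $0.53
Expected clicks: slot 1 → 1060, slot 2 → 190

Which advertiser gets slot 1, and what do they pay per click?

Per-click bids in order: $8.41 (Calder) > $7.23 (Dune) > $6.73 (Brio) > …
Slot 1 goes to the first-ranked bidder, Calder, who pays the next bid down: $7.23/click.

Calder; $7.23 per click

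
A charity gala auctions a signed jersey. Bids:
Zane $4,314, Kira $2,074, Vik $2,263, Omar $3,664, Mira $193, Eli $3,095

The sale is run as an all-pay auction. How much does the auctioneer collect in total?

Total revenue: $15,603

Rule: the highest bidder wins the item, but every bidder pays their own bid.
Bids in order: 4,314 (Zane) > 3,664 (Omar) > 3,095 (Eli) > 2,263 (Vik) > 2,074 (Kira) > 193 (Mira)
Zane wins with the top bid; all bids are sunk regardless.
Every bidder forfeits their bid regardless of winning.
Revenue = 4,314 + 2,074 + 2,263 + 3,664 + 193 + 3,095 = $15,603.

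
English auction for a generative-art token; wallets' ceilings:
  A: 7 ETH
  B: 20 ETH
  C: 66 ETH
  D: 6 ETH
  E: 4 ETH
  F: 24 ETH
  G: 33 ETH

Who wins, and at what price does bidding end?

Open ascending-bid auction: the price rises until one bidder remains; the winner pays the price at which the last rival dropped out.
Sorting limits: 66 (C) > 33 (G) > 24 (F) > 20 (B) > 7 (A) > 6 (D) > …
G is the last rival to drop out, at 33 ETH; C remains and wins at that price.

C wins at 33 ETH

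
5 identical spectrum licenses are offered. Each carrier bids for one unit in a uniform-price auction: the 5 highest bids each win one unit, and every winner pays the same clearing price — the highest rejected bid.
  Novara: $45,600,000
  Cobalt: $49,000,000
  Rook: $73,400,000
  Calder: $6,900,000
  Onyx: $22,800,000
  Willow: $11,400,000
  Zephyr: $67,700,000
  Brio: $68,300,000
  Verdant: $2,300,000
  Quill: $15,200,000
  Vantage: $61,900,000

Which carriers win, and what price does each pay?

Rook, Brio, Zephyr, Vantage, Cobalt; each pays $45,600,000

Bids ranked high→low: 73,400,000 (Rook), 68,300,000 (Brio), 67,700,000 (Zephyr), 61,900,000 (Vantage), 49,000,000 (Cobalt), 45,600,000 (Novara), 22,800,000 (Onyx), …
Top 5: Rook, Brio, Zephyr, Vantage, Cobalt.
Clearing price = highest rejected bid = $45,600,000.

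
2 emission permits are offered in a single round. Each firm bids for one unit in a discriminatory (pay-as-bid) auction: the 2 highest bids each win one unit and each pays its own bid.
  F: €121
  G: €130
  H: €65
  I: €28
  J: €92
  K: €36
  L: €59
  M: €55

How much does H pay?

H pays €0

Sorting: 130 (G), 121 (F), 92 (J), 65 (H), …
Winners (2 units): G, F.
H does not win → €0.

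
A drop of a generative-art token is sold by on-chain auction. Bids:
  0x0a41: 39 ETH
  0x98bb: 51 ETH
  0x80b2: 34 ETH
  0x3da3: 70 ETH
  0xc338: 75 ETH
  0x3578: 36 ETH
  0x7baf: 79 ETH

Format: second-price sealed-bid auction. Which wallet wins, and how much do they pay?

0x7baf pays 75 ETH

Sorting bids: 79 (0x7baf) > 75 (0xc338) > 70 (0x3da3) > 51 (0x98bb) > 39 (0x0a41) > 36 (0x3578) > …
0x7baf is highest; pays the second-highest bid, 75 ETH.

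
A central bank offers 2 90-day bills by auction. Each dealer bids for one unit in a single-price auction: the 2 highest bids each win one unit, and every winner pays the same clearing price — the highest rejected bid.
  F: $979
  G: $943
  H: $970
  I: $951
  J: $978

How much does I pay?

I pays $0

Ordering the bids: 979 (F), 978 (J), 970 (H), 951 (I), …
Winners (2 units): F, J.
Clearing price = highest rejected bid = $970.
I does not win → pays $0.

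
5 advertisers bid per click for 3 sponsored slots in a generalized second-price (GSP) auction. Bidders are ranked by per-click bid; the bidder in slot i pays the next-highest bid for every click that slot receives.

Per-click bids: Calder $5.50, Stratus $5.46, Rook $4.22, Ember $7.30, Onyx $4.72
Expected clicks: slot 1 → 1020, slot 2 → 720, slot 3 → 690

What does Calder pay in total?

Calder pays $3931.20

Per-click bids in order: $7.30 (Ember) > $5.50 (Calder) > $5.46 (Stratus) > $4.72 (Onyx) > …
Calder holds slot 2 → pays next bid $5.46 × 720 clicks = $3931.20.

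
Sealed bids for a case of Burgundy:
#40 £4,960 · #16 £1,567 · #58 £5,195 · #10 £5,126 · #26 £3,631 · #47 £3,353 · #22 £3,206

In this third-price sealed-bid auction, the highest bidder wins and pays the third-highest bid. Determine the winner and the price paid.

#58 pays £4,960

Bids ranked: 5,195 (#58) > 5,126 (#10) > 4,960 (#40) > 3,631 (#26) > 3,353 (#47) > 3,206 (#22) > …
#58 is highest; pays the third-highest bid, £4,960.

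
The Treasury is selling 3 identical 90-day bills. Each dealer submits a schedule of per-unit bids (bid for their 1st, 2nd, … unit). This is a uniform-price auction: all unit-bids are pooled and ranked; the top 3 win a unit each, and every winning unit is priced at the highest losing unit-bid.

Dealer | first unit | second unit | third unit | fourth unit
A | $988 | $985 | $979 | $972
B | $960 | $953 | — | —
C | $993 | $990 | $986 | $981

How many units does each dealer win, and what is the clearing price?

All unit-bids, highest first — top 3: 993 (C-1), 990 (C-2), 988 (A-1)
First bid not allocated: $986.
Allocation: A 1, C 2.

A 1, C 2; clearing price $986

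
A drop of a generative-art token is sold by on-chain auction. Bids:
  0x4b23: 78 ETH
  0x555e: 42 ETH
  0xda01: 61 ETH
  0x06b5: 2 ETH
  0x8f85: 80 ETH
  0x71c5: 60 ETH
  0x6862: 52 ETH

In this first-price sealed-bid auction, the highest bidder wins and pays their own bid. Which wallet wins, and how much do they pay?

First-price sealed-bid auction: the highest bidder wins and pays their own bid.
Sorting bids: 80 (0x8f85) > 78 (0x4b23) > 61 (0xda01) > 60 (0x71c5) > 52 (0x6862) > 42 (0x555e) > …
First-price: 0x8f85 pays what they bid, 80 ETH.

0x8f85 pays 80 ETH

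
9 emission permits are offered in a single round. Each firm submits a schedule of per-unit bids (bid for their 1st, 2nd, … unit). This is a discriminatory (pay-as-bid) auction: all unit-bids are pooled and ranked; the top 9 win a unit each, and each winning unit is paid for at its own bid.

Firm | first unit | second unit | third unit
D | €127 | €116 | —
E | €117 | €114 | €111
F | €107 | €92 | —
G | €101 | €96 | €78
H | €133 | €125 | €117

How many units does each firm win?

Pooled unit-bids ranked (top 9): 133 (H-1), 127 (D-1), 125 (H-2), 117 (E-1), 117 (H-3), 116 (D-2), 114 (E-2), 111 (E-3), 107 (F-1)
Next rejected bid: €101 (not a price — pay-as-bid).
Allocation: D 2, E 3, F 1, H 3.

D 2, E 3, F 1, H 3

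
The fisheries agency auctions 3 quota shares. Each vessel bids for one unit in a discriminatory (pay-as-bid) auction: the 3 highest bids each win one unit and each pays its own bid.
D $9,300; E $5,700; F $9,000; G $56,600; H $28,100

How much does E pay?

E pays $0

Ordering the bids: 56,600 (G), 28,100 (H), 9,300 (D), 9,000 (F), 5,700 (E)
Top 3: G, H, D.
E does not win → $0.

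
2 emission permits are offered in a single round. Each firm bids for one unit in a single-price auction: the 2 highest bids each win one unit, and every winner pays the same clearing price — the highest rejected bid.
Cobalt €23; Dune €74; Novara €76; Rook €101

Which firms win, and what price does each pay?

Ordering the bids: 101 (Rook), 76 (Novara), 74 (Dune), 23 (Cobalt)
Winners (2 units): Rook, Novara.
Highest unsuccessful bid: €74 → clearing price.

Rook, Novara; each pays €74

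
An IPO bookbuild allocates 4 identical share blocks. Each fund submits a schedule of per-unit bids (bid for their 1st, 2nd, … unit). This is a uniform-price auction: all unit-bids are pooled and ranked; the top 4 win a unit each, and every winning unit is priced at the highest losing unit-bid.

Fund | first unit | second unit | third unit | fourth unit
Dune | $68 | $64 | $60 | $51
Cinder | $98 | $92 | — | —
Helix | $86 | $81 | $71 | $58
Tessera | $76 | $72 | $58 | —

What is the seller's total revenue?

Merging the schedules and taking the best 4: 98 (Cinder-1), 92 (Cinder-2), 86 (Helix-1), 81 (Helix-2)
The (k+1)-th unit-bid is $76.
Allocation: Cinder 2, Helix 2. Every unit priced at $76.
Revenue = 4 × 76 = $304.

Total revenue: $304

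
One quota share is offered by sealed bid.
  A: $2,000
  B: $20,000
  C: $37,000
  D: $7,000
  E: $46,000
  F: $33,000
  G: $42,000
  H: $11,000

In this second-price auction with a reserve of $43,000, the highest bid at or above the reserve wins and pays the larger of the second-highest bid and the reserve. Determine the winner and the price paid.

Sorting bids: 46,000 (E) > 42,000 (G) > 37,000 (C) > 33,000 (F) > 20,000 (B) > 11,000 (H) > …
Highest eligible bid: E at $46,000.
max(second-highest $42,000, reserve $43,000) = $43,000.

E pays $43,000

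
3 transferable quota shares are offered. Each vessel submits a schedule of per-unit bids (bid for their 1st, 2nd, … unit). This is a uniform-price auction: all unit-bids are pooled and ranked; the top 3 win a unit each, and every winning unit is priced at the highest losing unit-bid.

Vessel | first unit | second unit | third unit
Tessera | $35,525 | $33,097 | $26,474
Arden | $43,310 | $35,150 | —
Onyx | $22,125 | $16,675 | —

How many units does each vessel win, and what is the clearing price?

Pooled unit-bids ranked (top 3): 43,310 (Arden-1), 35,525 (Tessera-1), 35,150 (Arden-2)
Highest rejected unit-bid = $33,097.
Allocation: Arden 2, Tessera 1.

Arden 2, Tessera 1; clearing price $33,097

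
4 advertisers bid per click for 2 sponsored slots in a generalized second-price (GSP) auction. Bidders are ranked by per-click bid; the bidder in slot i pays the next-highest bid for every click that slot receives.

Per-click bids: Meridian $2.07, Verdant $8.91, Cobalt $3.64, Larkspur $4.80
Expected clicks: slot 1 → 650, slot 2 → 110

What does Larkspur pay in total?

Larkspur pays $400.40

Sorting advertisers: $8.91 (Verdant) > $4.80 (Larkspur) > $3.64 (Cobalt) > …
Larkspur holds slot 2 → pays next bid $3.64 × 110 clicks = $400.40.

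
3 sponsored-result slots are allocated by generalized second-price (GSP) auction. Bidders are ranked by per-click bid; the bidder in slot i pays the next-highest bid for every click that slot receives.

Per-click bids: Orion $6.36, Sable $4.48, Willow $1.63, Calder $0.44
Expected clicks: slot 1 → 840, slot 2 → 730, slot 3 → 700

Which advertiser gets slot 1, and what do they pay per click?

Per-click bids in order: $6.36 (Orion) > $4.48 (Sable) > $1.63 (Willow) > $0.44 (Calder)
Slot 1 goes to the first-ranked bidder, Orion, who pays the next bid down: $4.48/click.

Orion; $4.48 per click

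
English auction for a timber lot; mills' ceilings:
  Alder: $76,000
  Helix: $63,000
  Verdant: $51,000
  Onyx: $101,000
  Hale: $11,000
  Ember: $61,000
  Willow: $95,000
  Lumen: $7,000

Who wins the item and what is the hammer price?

Onyx wins at $95,000

Limits in order: 101,000 (Onyx) > 95,000 (Willow) > 76,000 (Alder) > 63,000 (Helix) > 61,000 (Ember) > 51,000 (Verdant) > …
Bidding ends when Willow exits at $95,000; Onyx takes it.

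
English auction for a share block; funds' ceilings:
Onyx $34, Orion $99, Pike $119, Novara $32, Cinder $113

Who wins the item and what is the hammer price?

Pike wins at $113

Ascending (English) auction: the price rises until one bidder remains; the winner pays the price at which the last rival dropped out.
Limits in order: 119 (Pike) > 113 (Cinder) > 99 (Orion) > 34 (Onyx) > 32 (Novara)
Bidding ends when Cinder exits at $113; Pike takes it.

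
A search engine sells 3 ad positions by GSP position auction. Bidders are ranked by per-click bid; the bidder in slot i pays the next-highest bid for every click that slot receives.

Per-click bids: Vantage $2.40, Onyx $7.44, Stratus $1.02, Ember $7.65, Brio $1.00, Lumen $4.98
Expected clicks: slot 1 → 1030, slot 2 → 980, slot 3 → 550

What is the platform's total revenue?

Total revenue: $13863.60

Ranked by bid: $7.65 (Ember) > $7.44 (Onyx) > $4.98 (Lumen) > $2.40 (Vantage) > …
Slot 1: Ember pays $7.44 × 1030 = $7663.20
Slot 2: Onyx pays $4.98 × 980 = $4880.40
Slot 3: Lumen pays $2.40 × 550 = $1320.00
Total = $13863.60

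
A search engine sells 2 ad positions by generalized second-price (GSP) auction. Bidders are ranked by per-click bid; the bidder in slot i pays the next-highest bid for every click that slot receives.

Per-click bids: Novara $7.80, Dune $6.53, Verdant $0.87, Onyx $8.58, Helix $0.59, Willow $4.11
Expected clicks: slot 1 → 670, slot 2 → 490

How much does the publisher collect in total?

Total revenue: $8425.70

Per-click bids in order: $8.58 (Onyx) > $7.80 (Novara) > $6.53 (Dune) > …
Slot 1: Onyx pays $7.80 × 670 = $5226.00
Slot 2: Novara pays $6.53 × 490 = $3199.70
Total = $8425.70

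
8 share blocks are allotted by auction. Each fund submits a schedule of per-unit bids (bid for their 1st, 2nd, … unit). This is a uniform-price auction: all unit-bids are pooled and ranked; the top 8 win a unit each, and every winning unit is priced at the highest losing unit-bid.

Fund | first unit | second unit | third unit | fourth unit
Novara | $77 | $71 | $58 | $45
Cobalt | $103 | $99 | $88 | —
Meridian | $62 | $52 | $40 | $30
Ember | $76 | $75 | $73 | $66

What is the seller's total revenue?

Total revenue: $528

Merging the schedules and taking the best 8: 103 (Cobalt-1), 99 (Cobalt-2), 88 (Cobalt-3), 77 (Novara-1), 76 (Ember-1), 75 (Ember-2), 73 (Ember-3), 71 (Novara-2)
First bid not allocated: $66.
Allocation: Cobalt 3, Ember 3, Novara 2. Every unit priced at $66.
Revenue = 8 × 66 = $528.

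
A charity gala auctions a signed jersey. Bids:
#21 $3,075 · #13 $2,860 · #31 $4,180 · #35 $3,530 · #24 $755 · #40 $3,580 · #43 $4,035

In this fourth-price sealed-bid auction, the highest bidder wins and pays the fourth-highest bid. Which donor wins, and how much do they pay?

#31 pays $3,530

Fourth-price sealed-bid auction: the highest bidder wins and pays the fourth-highest bid.
Sorting bids: 4,180 (#31) > 4,035 (#43) > 3,580 (#40) > 3,530 (#35) > 3,075 (#21) > 2,860 (#13) > …
#31 is highest; pays the fourth-highest bid, $3,530.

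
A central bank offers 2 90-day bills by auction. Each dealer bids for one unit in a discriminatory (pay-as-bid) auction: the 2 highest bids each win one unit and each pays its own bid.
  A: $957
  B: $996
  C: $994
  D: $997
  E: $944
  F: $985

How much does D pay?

D pays $997

Ordering the bids: 997 (D), 996 (B), 994 (C), 985 (F), …
The 2 highest are D, B.
D wins → own bid $997.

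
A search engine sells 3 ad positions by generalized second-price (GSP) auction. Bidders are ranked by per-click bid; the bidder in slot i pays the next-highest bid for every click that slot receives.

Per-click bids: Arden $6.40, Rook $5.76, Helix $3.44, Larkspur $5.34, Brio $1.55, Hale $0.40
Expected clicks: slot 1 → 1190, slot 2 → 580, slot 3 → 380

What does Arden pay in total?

Sorting advertisers: $6.40 (Arden) > $5.76 (Rook) > $5.34 (Larkspur) > $3.44 (Helix) > …
Arden holds slot 1 → pays next bid $5.76 × 1190 clicks = $6854.40.

Arden pays $6854.40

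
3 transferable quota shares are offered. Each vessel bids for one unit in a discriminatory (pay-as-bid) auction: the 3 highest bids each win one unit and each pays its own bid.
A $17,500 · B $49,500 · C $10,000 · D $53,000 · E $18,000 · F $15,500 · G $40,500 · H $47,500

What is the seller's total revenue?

Total revenue: $150,000

Sorting: 53,000 (D), 49,500 (B), 47,500 (H), 40,500 (G), 18,000 (E), …
Top 3: D, B, H.
Total revenue = 53,000 + 49,500 + 47,500 = $150,000.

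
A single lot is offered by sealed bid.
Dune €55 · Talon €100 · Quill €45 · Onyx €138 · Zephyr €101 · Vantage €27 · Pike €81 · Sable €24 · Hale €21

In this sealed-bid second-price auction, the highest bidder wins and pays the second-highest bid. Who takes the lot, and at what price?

Onyx pays €101

Rule: the highest bidder wins and pays the second-highest bid.
Bids in order: 138 (Onyx) > 101 (Zephyr) > 100 (Talon) > 81 (Pike) > 55 (Dune) > 45 (Quill) > …
Onyx wins with the highest bid; price is set by the runner-up at €101.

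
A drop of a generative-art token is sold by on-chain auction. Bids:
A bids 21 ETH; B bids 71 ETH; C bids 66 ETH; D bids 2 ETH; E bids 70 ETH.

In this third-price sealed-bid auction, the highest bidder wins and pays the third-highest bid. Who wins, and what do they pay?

B pays 66 ETH

Sorting bids: 71 (B) > 70 (E) > 66 (C) > 21 (A) > 2 (D)
B wins; payment is bid #3 in the ranking = 66 ETH.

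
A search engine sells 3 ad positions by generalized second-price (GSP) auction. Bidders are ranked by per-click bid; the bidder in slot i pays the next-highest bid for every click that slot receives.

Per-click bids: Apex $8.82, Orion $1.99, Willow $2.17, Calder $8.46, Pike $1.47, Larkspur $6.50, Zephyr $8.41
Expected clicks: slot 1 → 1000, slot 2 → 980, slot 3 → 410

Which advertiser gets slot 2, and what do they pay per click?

Calder; $8.41 per click

Sorting advertisers: $8.82 (Apex) > $8.46 (Calder) > $8.41 (Zephyr) > $6.50 (Larkspur) > …
Slot 2 goes to the second-ranked bidder, Calder, who pays the next bid down: $8.41/click.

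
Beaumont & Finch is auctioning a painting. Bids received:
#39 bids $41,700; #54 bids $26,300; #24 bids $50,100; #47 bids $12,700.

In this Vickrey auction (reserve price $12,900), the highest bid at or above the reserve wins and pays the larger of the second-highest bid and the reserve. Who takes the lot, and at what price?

Sorting bids: 50,100 (#24) > 41,700 (#39) > 26,300 (#54) > 12,700 (#47)
#24 has the top bid at or above the reserve ($50,100).
max(second-highest $41,700, reserve $12,900) = $41,700; the reserve does not bind.

#24 pays $41,700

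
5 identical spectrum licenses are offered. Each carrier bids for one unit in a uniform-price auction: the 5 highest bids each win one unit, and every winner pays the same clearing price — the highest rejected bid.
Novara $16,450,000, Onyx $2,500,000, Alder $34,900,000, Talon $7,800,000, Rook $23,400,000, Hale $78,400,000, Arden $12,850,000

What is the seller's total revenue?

Total revenue: $39,000,000

Ordering the bids: 78,400,000 (Hale), 34,900,000 (Alder), 23,400,000 (Rook), 16,450,000 (Novara), 12,850,000 (Arden), 7,800,000 (Talon), 2,500,000 (Onyx)
Top 5: Hale, Alder, Rook, Novara, Arden.
First losing bid is Talon's $7,800,000, which sets the uniform price.
Total revenue = 5 × $7,800,000 = $39,000,000.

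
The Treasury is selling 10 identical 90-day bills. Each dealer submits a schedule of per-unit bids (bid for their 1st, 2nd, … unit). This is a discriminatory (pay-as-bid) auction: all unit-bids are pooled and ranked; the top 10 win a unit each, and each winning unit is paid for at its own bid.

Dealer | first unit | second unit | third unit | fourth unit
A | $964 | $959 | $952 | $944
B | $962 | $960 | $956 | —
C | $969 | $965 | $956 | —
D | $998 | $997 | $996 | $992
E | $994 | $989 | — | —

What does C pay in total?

C pays $1,934

Merging the schedules and taking the best 10: 998 (D-1), 997 (D-2), 996 (D-3), 994 (E-1), 992 (D-4), 989 (E-2), 969 (C-1), 965 (C-2), 964 (A-1), 962 (B-1)
Next rejected bid: $960 (not a price — pay-as-bid).
C's winning unit-bids: 969 + 965 = $1,934.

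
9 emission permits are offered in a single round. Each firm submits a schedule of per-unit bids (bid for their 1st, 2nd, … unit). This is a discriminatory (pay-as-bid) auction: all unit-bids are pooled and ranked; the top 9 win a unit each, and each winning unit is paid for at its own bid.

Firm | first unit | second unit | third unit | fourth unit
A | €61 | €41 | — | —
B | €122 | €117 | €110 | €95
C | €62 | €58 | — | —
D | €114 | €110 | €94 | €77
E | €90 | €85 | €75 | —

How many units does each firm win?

All unit-bids, highest first — top 9: 122 (B-1), 117 (B-2), 114 (D-1), 110 (B-3), 110 (D-2), 95 (B-4), 94 (D-3), 90 (E-1), 85 (E-2)
Next rejected bid: €77 (not a price — pay-as-bid).
Allocation: B 4, D 3, E 2.

B 4, D 3, E 2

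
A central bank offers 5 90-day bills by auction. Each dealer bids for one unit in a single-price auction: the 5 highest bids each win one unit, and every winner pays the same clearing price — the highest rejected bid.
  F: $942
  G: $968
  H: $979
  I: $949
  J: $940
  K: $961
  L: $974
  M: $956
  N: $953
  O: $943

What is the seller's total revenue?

Ordering the bids: 979 (H), 974 (L), 968 (G), 961 (K), 956 (M), 953 (N), 949 (I), …
The 5 highest are H, L, G, K, M.
Highest unsuccessful bid: $953 → clearing price.
Total revenue = 5 × $953 = $4,765.

Total revenue: $4,765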